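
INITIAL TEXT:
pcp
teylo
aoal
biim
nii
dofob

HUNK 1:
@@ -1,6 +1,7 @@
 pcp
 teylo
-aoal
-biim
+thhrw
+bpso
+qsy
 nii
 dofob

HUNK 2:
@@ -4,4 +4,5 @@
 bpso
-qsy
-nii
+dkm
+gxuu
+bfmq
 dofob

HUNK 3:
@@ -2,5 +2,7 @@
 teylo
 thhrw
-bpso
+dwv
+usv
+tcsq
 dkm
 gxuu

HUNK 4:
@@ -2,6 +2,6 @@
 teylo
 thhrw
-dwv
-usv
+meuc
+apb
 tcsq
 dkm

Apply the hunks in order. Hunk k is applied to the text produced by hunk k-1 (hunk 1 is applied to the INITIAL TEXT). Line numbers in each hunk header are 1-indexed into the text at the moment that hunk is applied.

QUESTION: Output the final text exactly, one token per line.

Answer: pcp
teylo
thhrw
meuc
apb
tcsq
dkm
gxuu
bfmq
dofob

Derivation:
Hunk 1: at line 1 remove [aoal,biim] add [thhrw,bpso,qsy] -> 7 lines: pcp teylo thhrw bpso qsy nii dofob
Hunk 2: at line 4 remove [qsy,nii] add [dkm,gxuu,bfmq] -> 8 lines: pcp teylo thhrw bpso dkm gxuu bfmq dofob
Hunk 3: at line 2 remove [bpso] add [dwv,usv,tcsq] -> 10 lines: pcp teylo thhrw dwv usv tcsq dkm gxuu bfmq dofob
Hunk 4: at line 2 remove [dwv,usv] add [meuc,apb] -> 10 lines: pcp teylo thhrw meuc apb tcsq dkm gxuu bfmq dofob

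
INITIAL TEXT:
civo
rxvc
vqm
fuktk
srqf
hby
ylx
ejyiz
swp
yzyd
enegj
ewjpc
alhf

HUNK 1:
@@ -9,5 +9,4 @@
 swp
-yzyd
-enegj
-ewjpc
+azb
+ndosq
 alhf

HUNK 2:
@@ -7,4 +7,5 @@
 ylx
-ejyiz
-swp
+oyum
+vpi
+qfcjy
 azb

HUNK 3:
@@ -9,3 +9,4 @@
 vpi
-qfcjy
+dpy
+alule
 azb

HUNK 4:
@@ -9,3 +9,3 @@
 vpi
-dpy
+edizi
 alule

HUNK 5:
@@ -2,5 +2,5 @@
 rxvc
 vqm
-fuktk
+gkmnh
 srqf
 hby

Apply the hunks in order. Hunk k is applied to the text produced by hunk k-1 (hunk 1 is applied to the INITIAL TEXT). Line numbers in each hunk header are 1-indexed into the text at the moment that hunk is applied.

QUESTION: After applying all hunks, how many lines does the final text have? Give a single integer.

Hunk 1: at line 9 remove [yzyd,enegj,ewjpc] add [azb,ndosq] -> 12 lines: civo rxvc vqm fuktk srqf hby ylx ejyiz swp azb ndosq alhf
Hunk 2: at line 7 remove [ejyiz,swp] add [oyum,vpi,qfcjy] -> 13 lines: civo rxvc vqm fuktk srqf hby ylx oyum vpi qfcjy azb ndosq alhf
Hunk 3: at line 9 remove [qfcjy] add [dpy,alule] -> 14 lines: civo rxvc vqm fuktk srqf hby ylx oyum vpi dpy alule azb ndosq alhf
Hunk 4: at line 9 remove [dpy] add [edizi] -> 14 lines: civo rxvc vqm fuktk srqf hby ylx oyum vpi edizi alule azb ndosq alhf
Hunk 5: at line 2 remove [fuktk] add [gkmnh] -> 14 lines: civo rxvc vqm gkmnh srqf hby ylx oyum vpi edizi alule azb ndosq alhf
Final line count: 14

Answer: 14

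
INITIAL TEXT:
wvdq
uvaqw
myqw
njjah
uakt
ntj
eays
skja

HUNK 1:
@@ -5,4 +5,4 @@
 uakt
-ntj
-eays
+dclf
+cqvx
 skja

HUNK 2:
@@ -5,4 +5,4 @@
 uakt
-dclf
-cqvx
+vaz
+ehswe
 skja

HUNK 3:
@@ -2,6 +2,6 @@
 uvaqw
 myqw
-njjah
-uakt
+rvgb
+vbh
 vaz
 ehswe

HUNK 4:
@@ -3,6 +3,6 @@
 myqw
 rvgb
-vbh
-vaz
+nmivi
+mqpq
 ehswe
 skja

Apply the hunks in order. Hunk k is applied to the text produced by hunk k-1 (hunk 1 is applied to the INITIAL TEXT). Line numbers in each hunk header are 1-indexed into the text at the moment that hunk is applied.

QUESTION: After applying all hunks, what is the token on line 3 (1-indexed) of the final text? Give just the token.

Answer: myqw

Derivation:
Hunk 1: at line 5 remove [ntj,eays] add [dclf,cqvx] -> 8 lines: wvdq uvaqw myqw njjah uakt dclf cqvx skja
Hunk 2: at line 5 remove [dclf,cqvx] add [vaz,ehswe] -> 8 lines: wvdq uvaqw myqw njjah uakt vaz ehswe skja
Hunk 3: at line 2 remove [njjah,uakt] add [rvgb,vbh] -> 8 lines: wvdq uvaqw myqw rvgb vbh vaz ehswe skja
Hunk 4: at line 3 remove [vbh,vaz] add [nmivi,mqpq] -> 8 lines: wvdq uvaqw myqw rvgb nmivi mqpq ehswe skja
Final line 3: myqw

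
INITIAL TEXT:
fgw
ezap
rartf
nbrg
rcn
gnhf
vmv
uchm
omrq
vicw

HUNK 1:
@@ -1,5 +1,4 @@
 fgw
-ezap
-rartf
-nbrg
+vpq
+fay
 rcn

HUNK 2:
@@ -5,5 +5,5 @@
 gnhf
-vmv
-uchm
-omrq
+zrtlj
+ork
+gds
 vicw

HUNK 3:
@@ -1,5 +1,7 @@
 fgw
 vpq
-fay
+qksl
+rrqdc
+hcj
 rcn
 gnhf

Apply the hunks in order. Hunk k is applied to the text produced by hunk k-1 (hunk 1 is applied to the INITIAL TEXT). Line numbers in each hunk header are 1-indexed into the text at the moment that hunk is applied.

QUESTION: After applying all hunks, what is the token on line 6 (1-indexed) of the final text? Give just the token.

Answer: rcn

Derivation:
Hunk 1: at line 1 remove [ezap,rartf,nbrg] add [vpq,fay] -> 9 lines: fgw vpq fay rcn gnhf vmv uchm omrq vicw
Hunk 2: at line 5 remove [vmv,uchm,omrq] add [zrtlj,ork,gds] -> 9 lines: fgw vpq fay rcn gnhf zrtlj ork gds vicw
Hunk 3: at line 1 remove [fay] add [qksl,rrqdc,hcj] -> 11 lines: fgw vpq qksl rrqdc hcj rcn gnhf zrtlj ork gds vicw
Final line 6: rcn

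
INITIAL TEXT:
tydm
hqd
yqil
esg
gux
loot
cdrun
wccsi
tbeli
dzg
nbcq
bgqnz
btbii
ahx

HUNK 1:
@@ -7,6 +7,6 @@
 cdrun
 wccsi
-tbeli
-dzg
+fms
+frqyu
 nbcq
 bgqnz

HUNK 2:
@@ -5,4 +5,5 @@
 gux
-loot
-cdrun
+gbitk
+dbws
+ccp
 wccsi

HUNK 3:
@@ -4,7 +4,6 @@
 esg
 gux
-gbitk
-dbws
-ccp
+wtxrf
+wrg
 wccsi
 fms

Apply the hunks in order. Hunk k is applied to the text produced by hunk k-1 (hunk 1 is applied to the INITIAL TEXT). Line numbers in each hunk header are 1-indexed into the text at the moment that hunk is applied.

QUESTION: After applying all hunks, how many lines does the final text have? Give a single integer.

Answer: 14

Derivation:
Hunk 1: at line 7 remove [tbeli,dzg] add [fms,frqyu] -> 14 lines: tydm hqd yqil esg gux loot cdrun wccsi fms frqyu nbcq bgqnz btbii ahx
Hunk 2: at line 5 remove [loot,cdrun] add [gbitk,dbws,ccp] -> 15 lines: tydm hqd yqil esg gux gbitk dbws ccp wccsi fms frqyu nbcq bgqnz btbii ahx
Hunk 3: at line 4 remove [gbitk,dbws,ccp] add [wtxrf,wrg] -> 14 lines: tydm hqd yqil esg gux wtxrf wrg wccsi fms frqyu nbcq bgqnz btbii ahx
Final line count: 14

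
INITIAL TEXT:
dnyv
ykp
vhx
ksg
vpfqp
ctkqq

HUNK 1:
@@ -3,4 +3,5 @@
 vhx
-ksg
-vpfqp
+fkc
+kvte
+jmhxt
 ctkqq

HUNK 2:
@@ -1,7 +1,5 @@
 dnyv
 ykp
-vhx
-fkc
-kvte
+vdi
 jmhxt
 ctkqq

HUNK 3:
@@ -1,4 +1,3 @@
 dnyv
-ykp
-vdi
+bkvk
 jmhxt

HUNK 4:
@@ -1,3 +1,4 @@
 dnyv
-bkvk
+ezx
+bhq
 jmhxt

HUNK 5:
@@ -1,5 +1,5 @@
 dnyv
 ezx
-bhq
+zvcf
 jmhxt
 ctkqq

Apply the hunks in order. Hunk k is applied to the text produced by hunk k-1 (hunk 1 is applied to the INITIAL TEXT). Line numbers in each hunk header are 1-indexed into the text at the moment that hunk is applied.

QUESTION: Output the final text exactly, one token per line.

Hunk 1: at line 3 remove [ksg,vpfqp] add [fkc,kvte,jmhxt] -> 7 lines: dnyv ykp vhx fkc kvte jmhxt ctkqq
Hunk 2: at line 1 remove [vhx,fkc,kvte] add [vdi] -> 5 lines: dnyv ykp vdi jmhxt ctkqq
Hunk 3: at line 1 remove [ykp,vdi] add [bkvk] -> 4 lines: dnyv bkvk jmhxt ctkqq
Hunk 4: at line 1 remove [bkvk] add [ezx,bhq] -> 5 lines: dnyv ezx bhq jmhxt ctkqq
Hunk 5: at line 1 remove [bhq] add [zvcf] -> 5 lines: dnyv ezx zvcf jmhxt ctkqq

Answer: dnyv
ezx
zvcf
jmhxt
ctkqq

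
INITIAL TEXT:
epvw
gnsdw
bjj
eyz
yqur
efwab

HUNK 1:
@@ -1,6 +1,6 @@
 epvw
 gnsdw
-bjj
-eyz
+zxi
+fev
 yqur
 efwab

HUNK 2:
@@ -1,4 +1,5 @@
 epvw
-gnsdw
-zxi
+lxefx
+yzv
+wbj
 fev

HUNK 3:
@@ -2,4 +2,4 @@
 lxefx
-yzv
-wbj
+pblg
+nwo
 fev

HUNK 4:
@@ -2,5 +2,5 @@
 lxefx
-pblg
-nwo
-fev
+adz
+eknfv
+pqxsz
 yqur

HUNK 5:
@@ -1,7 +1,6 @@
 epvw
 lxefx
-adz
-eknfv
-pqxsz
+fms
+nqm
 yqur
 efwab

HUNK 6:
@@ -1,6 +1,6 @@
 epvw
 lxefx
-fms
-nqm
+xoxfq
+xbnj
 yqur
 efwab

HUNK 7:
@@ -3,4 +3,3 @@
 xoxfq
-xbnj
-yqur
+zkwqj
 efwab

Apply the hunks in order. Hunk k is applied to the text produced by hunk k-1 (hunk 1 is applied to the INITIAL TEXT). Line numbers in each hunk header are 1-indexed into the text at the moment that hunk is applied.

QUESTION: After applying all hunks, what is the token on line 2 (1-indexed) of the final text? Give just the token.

Answer: lxefx

Derivation:
Hunk 1: at line 1 remove [bjj,eyz] add [zxi,fev] -> 6 lines: epvw gnsdw zxi fev yqur efwab
Hunk 2: at line 1 remove [gnsdw,zxi] add [lxefx,yzv,wbj] -> 7 lines: epvw lxefx yzv wbj fev yqur efwab
Hunk 3: at line 2 remove [yzv,wbj] add [pblg,nwo] -> 7 lines: epvw lxefx pblg nwo fev yqur efwab
Hunk 4: at line 2 remove [pblg,nwo,fev] add [adz,eknfv,pqxsz] -> 7 lines: epvw lxefx adz eknfv pqxsz yqur efwab
Hunk 5: at line 1 remove [adz,eknfv,pqxsz] add [fms,nqm] -> 6 lines: epvw lxefx fms nqm yqur efwab
Hunk 6: at line 1 remove [fms,nqm] add [xoxfq,xbnj] -> 6 lines: epvw lxefx xoxfq xbnj yqur efwab
Hunk 7: at line 3 remove [xbnj,yqur] add [zkwqj] -> 5 lines: epvw lxefx xoxfq zkwqj efwab
Final line 2: lxefx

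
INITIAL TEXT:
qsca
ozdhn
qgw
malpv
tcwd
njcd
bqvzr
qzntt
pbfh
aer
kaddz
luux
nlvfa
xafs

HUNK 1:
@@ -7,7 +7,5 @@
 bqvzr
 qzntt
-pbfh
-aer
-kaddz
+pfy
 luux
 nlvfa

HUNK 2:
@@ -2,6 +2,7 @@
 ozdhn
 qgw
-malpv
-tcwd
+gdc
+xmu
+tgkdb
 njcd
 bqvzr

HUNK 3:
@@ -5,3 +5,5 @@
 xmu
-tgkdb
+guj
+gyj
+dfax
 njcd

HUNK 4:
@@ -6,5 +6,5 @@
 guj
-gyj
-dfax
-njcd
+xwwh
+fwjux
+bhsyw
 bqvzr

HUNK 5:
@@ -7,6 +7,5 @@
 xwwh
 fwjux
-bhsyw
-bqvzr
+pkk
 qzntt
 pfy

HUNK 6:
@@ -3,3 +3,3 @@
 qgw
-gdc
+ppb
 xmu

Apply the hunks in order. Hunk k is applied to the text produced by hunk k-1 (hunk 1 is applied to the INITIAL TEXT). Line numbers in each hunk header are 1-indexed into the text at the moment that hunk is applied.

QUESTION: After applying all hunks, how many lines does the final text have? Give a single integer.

Answer: 14

Derivation:
Hunk 1: at line 7 remove [pbfh,aer,kaddz] add [pfy] -> 12 lines: qsca ozdhn qgw malpv tcwd njcd bqvzr qzntt pfy luux nlvfa xafs
Hunk 2: at line 2 remove [malpv,tcwd] add [gdc,xmu,tgkdb] -> 13 lines: qsca ozdhn qgw gdc xmu tgkdb njcd bqvzr qzntt pfy luux nlvfa xafs
Hunk 3: at line 5 remove [tgkdb] add [guj,gyj,dfax] -> 15 lines: qsca ozdhn qgw gdc xmu guj gyj dfax njcd bqvzr qzntt pfy luux nlvfa xafs
Hunk 4: at line 6 remove [gyj,dfax,njcd] add [xwwh,fwjux,bhsyw] -> 15 lines: qsca ozdhn qgw gdc xmu guj xwwh fwjux bhsyw bqvzr qzntt pfy luux nlvfa xafs
Hunk 5: at line 7 remove [bhsyw,bqvzr] add [pkk] -> 14 lines: qsca ozdhn qgw gdc xmu guj xwwh fwjux pkk qzntt pfy luux nlvfa xafs
Hunk 6: at line 3 remove [gdc] add [ppb] -> 14 lines: qsca ozdhn qgw ppb xmu guj xwwh fwjux pkk qzntt pfy luux nlvfa xafs
Final line count: 14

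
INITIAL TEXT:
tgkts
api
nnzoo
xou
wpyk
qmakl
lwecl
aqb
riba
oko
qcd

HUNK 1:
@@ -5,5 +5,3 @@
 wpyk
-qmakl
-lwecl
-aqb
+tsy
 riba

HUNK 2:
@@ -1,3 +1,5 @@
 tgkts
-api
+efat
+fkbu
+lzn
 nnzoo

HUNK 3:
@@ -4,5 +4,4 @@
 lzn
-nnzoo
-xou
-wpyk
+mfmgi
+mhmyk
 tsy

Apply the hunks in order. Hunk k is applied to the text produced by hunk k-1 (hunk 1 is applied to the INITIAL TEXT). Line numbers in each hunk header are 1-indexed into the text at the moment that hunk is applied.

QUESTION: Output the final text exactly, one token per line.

Answer: tgkts
efat
fkbu
lzn
mfmgi
mhmyk
tsy
riba
oko
qcd

Derivation:
Hunk 1: at line 5 remove [qmakl,lwecl,aqb] add [tsy] -> 9 lines: tgkts api nnzoo xou wpyk tsy riba oko qcd
Hunk 2: at line 1 remove [api] add [efat,fkbu,lzn] -> 11 lines: tgkts efat fkbu lzn nnzoo xou wpyk tsy riba oko qcd
Hunk 3: at line 4 remove [nnzoo,xou,wpyk] add [mfmgi,mhmyk] -> 10 lines: tgkts efat fkbu lzn mfmgi mhmyk tsy riba oko qcd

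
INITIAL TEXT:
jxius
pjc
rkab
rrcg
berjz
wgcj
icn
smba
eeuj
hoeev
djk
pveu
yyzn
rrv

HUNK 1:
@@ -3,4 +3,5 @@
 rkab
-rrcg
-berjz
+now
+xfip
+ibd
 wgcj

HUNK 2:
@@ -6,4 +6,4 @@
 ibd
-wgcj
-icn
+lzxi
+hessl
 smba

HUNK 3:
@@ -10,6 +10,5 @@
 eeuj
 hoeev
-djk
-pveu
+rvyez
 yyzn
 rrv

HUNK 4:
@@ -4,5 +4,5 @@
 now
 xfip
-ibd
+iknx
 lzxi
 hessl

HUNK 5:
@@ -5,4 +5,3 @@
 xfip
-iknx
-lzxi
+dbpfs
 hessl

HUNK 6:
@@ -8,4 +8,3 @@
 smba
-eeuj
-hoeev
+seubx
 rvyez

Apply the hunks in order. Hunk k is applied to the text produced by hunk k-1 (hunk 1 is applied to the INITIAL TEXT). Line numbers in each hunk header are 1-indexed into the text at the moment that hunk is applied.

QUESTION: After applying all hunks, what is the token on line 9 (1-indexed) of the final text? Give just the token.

Answer: seubx

Derivation:
Hunk 1: at line 3 remove [rrcg,berjz] add [now,xfip,ibd] -> 15 lines: jxius pjc rkab now xfip ibd wgcj icn smba eeuj hoeev djk pveu yyzn rrv
Hunk 2: at line 6 remove [wgcj,icn] add [lzxi,hessl] -> 15 lines: jxius pjc rkab now xfip ibd lzxi hessl smba eeuj hoeev djk pveu yyzn rrv
Hunk 3: at line 10 remove [djk,pveu] add [rvyez] -> 14 lines: jxius pjc rkab now xfip ibd lzxi hessl smba eeuj hoeev rvyez yyzn rrv
Hunk 4: at line 4 remove [ibd] add [iknx] -> 14 lines: jxius pjc rkab now xfip iknx lzxi hessl smba eeuj hoeev rvyez yyzn rrv
Hunk 5: at line 5 remove [iknx,lzxi] add [dbpfs] -> 13 lines: jxius pjc rkab now xfip dbpfs hessl smba eeuj hoeev rvyez yyzn rrv
Hunk 6: at line 8 remove [eeuj,hoeev] add [seubx] -> 12 lines: jxius pjc rkab now xfip dbpfs hessl smba seubx rvyez yyzn rrv
Final line 9: seubx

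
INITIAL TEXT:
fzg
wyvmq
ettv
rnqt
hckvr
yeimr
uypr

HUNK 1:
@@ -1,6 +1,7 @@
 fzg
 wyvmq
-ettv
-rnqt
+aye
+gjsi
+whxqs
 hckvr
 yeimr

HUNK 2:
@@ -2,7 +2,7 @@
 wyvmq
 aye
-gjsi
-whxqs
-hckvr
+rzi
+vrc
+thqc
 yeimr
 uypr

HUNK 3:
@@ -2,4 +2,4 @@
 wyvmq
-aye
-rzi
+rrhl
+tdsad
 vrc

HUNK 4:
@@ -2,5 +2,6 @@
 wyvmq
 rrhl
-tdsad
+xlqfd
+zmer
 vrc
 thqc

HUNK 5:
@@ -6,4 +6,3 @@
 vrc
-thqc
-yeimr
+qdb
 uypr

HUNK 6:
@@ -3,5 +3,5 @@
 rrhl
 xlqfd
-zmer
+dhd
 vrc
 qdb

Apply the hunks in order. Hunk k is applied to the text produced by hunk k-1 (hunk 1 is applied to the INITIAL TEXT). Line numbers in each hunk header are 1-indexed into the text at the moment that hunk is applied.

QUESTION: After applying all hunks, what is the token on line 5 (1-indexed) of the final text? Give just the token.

Answer: dhd

Derivation:
Hunk 1: at line 1 remove [ettv,rnqt] add [aye,gjsi,whxqs] -> 8 lines: fzg wyvmq aye gjsi whxqs hckvr yeimr uypr
Hunk 2: at line 2 remove [gjsi,whxqs,hckvr] add [rzi,vrc,thqc] -> 8 lines: fzg wyvmq aye rzi vrc thqc yeimr uypr
Hunk 3: at line 2 remove [aye,rzi] add [rrhl,tdsad] -> 8 lines: fzg wyvmq rrhl tdsad vrc thqc yeimr uypr
Hunk 4: at line 2 remove [tdsad] add [xlqfd,zmer] -> 9 lines: fzg wyvmq rrhl xlqfd zmer vrc thqc yeimr uypr
Hunk 5: at line 6 remove [thqc,yeimr] add [qdb] -> 8 lines: fzg wyvmq rrhl xlqfd zmer vrc qdb uypr
Hunk 6: at line 3 remove [zmer] add [dhd] -> 8 lines: fzg wyvmq rrhl xlqfd dhd vrc qdb uypr
Final line 5: dhd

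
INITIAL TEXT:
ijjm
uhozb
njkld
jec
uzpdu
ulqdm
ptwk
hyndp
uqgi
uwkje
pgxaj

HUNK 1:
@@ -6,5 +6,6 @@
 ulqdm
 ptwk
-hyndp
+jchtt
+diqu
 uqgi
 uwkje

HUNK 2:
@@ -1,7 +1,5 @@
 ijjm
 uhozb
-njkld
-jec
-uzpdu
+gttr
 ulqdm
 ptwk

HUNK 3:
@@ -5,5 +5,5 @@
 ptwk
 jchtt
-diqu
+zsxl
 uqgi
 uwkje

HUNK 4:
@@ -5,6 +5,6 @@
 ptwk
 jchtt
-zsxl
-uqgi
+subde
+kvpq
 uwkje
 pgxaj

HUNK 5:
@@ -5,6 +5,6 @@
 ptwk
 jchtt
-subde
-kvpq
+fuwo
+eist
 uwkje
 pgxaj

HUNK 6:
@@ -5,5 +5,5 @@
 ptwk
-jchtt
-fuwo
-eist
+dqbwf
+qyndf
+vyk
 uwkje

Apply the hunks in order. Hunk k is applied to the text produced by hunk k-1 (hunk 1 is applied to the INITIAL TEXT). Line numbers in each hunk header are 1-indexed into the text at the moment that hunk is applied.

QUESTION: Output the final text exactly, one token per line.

Answer: ijjm
uhozb
gttr
ulqdm
ptwk
dqbwf
qyndf
vyk
uwkje
pgxaj

Derivation:
Hunk 1: at line 6 remove [hyndp] add [jchtt,diqu] -> 12 lines: ijjm uhozb njkld jec uzpdu ulqdm ptwk jchtt diqu uqgi uwkje pgxaj
Hunk 2: at line 1 remove [njkld,jec,uzpdu] add [gttr] -> 10 lines: ijjm uhozb gttr ulqdm ptwk jchtt diqu uqgi uwkje pgxaj
Hunk 3: at line 5 remove [diqu] add [zsxl] -> 10 lines: ijjm uhozb gttr ulqdm ptwk jchtt zsxl uqgi uwkje pgxaj
Hunk 4: at line 5 remove [zsxl,uqgi] add [subde,kvpq] -> 10 lines: ijjm uhozb gttr ulqdm ptwk jchtt subde kvpq uwkje pgxaj
Hunk 5: at line 5 remove [subde,kvpq] add [fuwo,eist] -> 10 lines: ijjm uhozb gttr ulqdm ptwk jchtt fuwo eist uwkje pgxaj
Hunk 6: at line 5 remove [jchtt,fuwo,eist] add [dqbwf,qyndf,vyk] -> 10 lines: ijjm uhozb gttr ulqdm ptwk dqbwf qyndf vyk uwkje pgxaj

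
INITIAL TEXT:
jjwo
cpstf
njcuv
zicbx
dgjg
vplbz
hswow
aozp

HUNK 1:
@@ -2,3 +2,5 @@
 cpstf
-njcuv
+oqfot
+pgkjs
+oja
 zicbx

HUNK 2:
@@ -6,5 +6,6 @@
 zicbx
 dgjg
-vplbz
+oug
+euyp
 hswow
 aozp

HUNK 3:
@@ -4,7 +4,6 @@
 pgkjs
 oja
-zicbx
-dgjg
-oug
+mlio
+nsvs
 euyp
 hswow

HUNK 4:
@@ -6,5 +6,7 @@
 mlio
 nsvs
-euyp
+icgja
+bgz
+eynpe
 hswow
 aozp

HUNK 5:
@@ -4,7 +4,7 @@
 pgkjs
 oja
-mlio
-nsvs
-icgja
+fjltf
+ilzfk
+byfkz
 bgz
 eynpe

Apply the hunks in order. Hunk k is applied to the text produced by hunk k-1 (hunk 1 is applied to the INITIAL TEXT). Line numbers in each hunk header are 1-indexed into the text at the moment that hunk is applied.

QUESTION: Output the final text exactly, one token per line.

Hunk 1: at line 2 remove [njcuv] add [oqfot,pgkjs,oja] -> 10 lines: jjwo cpstf oqfot pgkjs oja zicbx dgjg vplbz hswow aozp
Hunk 2: at line 6 remove [vplbz] add [oug,euyp] -> 11 lines: jjwo cpstf oqfot pgkjs oja zicbx dgjg oug euyp hswow aozp
Hunk 3: at line 4 remove [zicbx,dgjg,oug] add [mlio,nsvs] -> 10 lines: jjwo cpstf oqfot pgkjs oja mlio nsvs euyp hswow aozp
Hunk 4: at line 6 remove [euyp] add [icgja,bgz,eynpe] -> 12 lines: jjwo cpstf oqfot pgkjs oja mlio nsvs icgja bgz eynpe hswow aozp
Hunk 5: at line 4 remove [mlio,nsvs,icgja] add [fjltf,ilzfk,byfkz] -> 12 lines: jjwo cpstf oqfot pgkjs oja fjltf ilzfk byfkz bgz eynpe hswow aozp

Answer: jjwo
cpstf
oqfot
pgkjs
oja
fjltf
ilzfk
byfkz
bgz
eynpe
hswow
aozp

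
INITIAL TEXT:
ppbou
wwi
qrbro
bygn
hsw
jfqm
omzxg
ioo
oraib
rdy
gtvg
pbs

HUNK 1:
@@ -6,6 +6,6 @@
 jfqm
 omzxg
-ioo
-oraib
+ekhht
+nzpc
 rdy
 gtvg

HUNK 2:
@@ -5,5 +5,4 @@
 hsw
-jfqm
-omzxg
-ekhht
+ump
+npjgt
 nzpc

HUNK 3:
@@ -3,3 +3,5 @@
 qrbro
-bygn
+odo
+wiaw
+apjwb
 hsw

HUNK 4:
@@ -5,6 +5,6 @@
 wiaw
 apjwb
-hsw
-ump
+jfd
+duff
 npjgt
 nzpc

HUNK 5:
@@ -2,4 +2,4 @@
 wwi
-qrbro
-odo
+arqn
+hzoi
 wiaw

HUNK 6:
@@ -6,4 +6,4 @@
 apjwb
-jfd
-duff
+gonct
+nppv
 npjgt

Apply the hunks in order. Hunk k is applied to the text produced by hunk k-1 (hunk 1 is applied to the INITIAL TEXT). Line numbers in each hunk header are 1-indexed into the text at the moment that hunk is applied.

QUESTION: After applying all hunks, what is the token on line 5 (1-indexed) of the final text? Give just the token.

Answer: wiaw

Derivation:
Hunk 1: at line 6 remove [ioo,oraib] add [ekhht,nzpc] -> 12 lines: ppbou wwi qrbro bygn hsw jfqm omzxg ekhht nzpc rdy gtvg pbs
Hunk 2: at line 5 remove [jfqm,omzxg,ekhht] add [ump,npjgt] -> 11 lines: ppbou wwi qrbro bygn hsw ump npjgt nzpc rdy gtvg pbs
Hunk 3: at line 3 remove [bygn] add [odo,wiaw,apjwb] -> 13 lines: ppbou wwi qrbro odo wiaw apjwb hsw ump npjgt nzpc rdy gtvg pbs
Hunk 4: at line 5 remove [hsw,ump] add [jfd,duff] -> 13 lines: ppbou wwi qrbro odo wiaw apjwb jfd duff npjgt nzpc rdy gtvg pbs
Hunk 5: at line 2 remove [qrbro,odo] add [arqn,hzoi] -> 13 lines: ppbou wwi arqn hzoi wiaw apjwb jfd duff npjgt nzpc rdy gtvg pbs
Hunk 6: at line 6 remove [jfd,duff] add [gonct,nppv] -> 13 lines: ppbou wwi arqn hzoi wiaw apjwb gonct nppv npjgt nzpc rdy gtvg pbs
Final line 5: wiaw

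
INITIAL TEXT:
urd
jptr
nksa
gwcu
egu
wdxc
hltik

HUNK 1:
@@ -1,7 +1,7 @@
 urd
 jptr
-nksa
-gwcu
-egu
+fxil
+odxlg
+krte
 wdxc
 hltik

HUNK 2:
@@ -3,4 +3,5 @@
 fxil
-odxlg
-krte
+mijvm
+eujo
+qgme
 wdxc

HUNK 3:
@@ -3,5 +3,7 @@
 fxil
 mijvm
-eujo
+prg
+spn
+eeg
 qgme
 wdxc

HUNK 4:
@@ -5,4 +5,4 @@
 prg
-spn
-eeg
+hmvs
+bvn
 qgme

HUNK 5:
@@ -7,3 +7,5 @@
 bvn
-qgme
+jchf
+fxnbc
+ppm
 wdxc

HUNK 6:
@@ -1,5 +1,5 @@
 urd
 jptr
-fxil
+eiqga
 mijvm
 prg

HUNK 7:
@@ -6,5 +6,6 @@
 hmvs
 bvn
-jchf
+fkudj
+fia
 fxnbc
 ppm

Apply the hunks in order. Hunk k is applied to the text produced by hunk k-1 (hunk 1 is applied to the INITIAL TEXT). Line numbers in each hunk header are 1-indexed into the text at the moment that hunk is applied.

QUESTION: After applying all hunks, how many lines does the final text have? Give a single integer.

Hunk 1: at line 1 remove [nksa,gwcu,egu] add [fxil,odxlg,krte] -> 7 lines: urd jptr fxil odxlg krte wdxc hltik
Hunk 2: at line 3 remove [odxlg,krte] add [mijvm,eujo,qgme] -> 8 lines: urd jptr fxil mijvm eujo qgme wdxc hltik
Hunk 3: at line 3 remove [eujo] add [prg,spn,eeg] -> 10 lines: urd jptr fxil mijvm prg spn eeg qgme wdxc hltik
Hunk 4: at line 5 remove [spn,eeg] add [hmvs,bvn] -> 10 lines: urd jptr fxil mijvm prg hmvs bvn qgme wdxc hltik
Hunk 5: at line 7 remove [qgme] add [jchf,fxnbc,ppm] -> 12 lines: urd jptr fxil mijvm prg hmvs bvn jchf fxnbc ppm wdxc hltik
Hunk 6: at line 1 remove [fxil] add [eiqga] -> 12 lines: urd jptr eiqga mijvm prg hmvs bvn jchf fxnbc ppm wdxc hltik
Hunk 7: at line 6 remove [jchf] add [fkudj,fia] -> 13 lines: urd jptr eiqga mijvm prg hmvs bvn fkudj fia fxnbc ppm wdxc hltik
Final line count: 13

Answer: 13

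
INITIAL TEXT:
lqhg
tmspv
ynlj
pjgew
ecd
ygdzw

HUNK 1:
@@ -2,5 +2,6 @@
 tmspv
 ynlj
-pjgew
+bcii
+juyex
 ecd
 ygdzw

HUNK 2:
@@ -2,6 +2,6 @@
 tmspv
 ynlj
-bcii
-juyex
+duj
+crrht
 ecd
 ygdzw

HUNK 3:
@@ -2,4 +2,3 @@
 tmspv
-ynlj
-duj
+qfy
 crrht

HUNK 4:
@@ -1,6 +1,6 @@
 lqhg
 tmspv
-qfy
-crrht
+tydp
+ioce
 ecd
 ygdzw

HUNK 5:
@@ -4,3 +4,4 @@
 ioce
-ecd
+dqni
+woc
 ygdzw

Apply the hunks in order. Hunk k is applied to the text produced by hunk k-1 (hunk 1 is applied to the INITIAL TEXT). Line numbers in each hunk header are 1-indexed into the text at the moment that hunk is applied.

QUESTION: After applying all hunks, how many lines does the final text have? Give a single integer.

Hunk 1: at line 2 remove [pjgew] add [bcii,juyex] -> 7 lines: lqhg tmspv ynlj bcii juyex ecd ygdzw
Hunk 2: at line 2 remove [bcii,juyex] add [duj,crrht] -> 7 lines: lqhg tmspv ynlj duj crrht ecd ygdzw
Hunk 3: at line 2 remove [ynlj,duj] add [qfy] -> 6 lines: lqhg tmspv qfy crrht ecd ygdzw
Hunk 4: at line 1 remove [qfy,crrht] add [tydp,ioce] -> 6 lines: lqhg tmspv tydp ioce ecd ygdzw
Hunk 5: at line 4 remove [ecd] add [dqni,woc] -> 7 lines: lqhg tmspv tydp ioce dqni woc ygdzw
Final line count: 7

Answer: 7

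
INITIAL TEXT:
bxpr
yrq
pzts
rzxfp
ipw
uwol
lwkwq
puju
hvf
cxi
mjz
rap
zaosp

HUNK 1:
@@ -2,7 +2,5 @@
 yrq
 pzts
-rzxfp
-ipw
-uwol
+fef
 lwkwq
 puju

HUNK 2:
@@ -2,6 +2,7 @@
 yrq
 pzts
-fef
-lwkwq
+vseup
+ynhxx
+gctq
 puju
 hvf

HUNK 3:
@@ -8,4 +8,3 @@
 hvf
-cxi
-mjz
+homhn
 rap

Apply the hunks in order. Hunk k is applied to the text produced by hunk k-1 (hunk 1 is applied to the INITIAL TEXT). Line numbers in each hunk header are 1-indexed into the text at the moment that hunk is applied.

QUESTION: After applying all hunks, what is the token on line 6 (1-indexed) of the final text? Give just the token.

Hunk 1: at line 2 remove [rzxfp,ipw,uwol] add [fef] -> 11 lines: bxpr yrq pzts fef lwkwq puju hvf cxi mjz rap zaosp
Hunk 2: at line 2 remove [fef,lwkwq] add [vseup,ynhxx,gctq] -> 12 lines: bxpr yrq pzts vseup ynhxx gctq puju hvf cxi mjz rap zaosp
Hunk 3: at line 8 remove [cxi,mjz] add [homhn] -> 11 lines: bxpr yrq pzts vseup ynhxx gctq puju hvf homhn rap zaosp
Final line 6: gctq

Answer: gctq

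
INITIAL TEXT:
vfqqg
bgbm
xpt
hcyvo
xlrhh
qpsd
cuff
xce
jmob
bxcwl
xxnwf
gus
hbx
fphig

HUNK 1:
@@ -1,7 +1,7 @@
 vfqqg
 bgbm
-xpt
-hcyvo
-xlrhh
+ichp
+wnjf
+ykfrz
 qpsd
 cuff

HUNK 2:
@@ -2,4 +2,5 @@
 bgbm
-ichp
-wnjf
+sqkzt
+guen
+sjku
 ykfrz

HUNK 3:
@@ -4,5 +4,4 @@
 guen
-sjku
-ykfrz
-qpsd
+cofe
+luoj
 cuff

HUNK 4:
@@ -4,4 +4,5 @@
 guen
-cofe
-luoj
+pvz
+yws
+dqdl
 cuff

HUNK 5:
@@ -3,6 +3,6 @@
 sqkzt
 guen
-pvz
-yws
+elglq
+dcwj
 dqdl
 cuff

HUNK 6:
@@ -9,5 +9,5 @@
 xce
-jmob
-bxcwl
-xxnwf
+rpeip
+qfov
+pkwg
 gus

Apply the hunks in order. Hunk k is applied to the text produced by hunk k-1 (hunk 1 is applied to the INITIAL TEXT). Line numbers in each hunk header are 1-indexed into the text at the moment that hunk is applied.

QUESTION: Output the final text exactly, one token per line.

Answer: vfqqg
bgbm
sqkzt
guen
elglq
dcwj
dqdl
cuff
xce
rpeip
qfov
pkwg
gus
hbx
fphig

Derivation:
Hunk 1: at line 1 remove [xpt,hcyvo,xlrhh] add [ichp,wnjf,ykfrz] -> 14 lines: vfqqg bgbm ichp wnjf ykfrz qpsd cuff xce jmob bxcwl xxnwf gus hbx fphig
Hunk 2: at line 2 remove [ichp,wnjf] add [sqkzt,guen,sjku] -> 15 lines: vfqqg bgbm sqkzt guen sjku ykfrz qpsd cuff xce jmob bxcwl xxnwf gus hbx fphig
Hunk 3: at line 4 remove [sjku,ykfrz,qpsd] add [cofe,luoj] -> 14 lines: vfqqg bgbm sqkzt guen cofe luoj cuff xce jmob bxcwl xxnwf gus hbx fphig
Hunk 4: at line 4 remove [cofe,luoj] add [pvz,yws,dqdl] -> 15 lines: vfqqg bgbm sqkzt guen pvz yws dqdl cuff xce jmob bxcwl xxnwf gus hbx fphig
Hunk 5: at line 3 remove [pvz,yws] add [elglq,dcwj] -> 15 lines: vfqqg bgbm sqkzt guen elglq dcwj dqdl cuff xce jmob bxcwl xxnwf gus hbx fphig
Hunk 6: at line 9 remove [jmob,bxcwl,xxnwf] add [rpeip,qfov,pkwg] -> 15 lines: vfqqg bgbm sqkzt guen elglq dcwj dqdl cuff xce rpeip qfov pkwg gus hbx fphig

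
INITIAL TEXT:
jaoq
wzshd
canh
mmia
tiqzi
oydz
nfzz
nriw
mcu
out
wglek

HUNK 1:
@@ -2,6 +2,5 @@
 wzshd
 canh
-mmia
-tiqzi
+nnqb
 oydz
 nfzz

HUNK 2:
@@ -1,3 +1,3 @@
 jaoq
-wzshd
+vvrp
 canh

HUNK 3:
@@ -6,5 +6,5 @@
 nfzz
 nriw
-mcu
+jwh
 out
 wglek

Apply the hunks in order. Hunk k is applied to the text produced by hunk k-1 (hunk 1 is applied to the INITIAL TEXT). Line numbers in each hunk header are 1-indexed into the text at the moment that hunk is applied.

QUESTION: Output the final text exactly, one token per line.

Hunk 1: at line 2 remove [mmia,tiqzi] add [nnqb] -> 10 lines: jaoq wzshd canh nnqb oydz nfzz nriw mcu out wglek
Hunk 2: at line 1 remove [wzshd] add [vvrp] -> 10 lines: jaoq vvrp canh nnqb oydz nfzz nriw mcu out wglek
Hunk 3: at line 6 remove [mcu] add [jwh] -> 10 lines: jaoq vvrp canh nnqb oydz nfzz nriw jwh out wglek

Answer: jaoq
vvrp
canh
nnqb
oydz
nfzz
nriw
jwh
out
wglek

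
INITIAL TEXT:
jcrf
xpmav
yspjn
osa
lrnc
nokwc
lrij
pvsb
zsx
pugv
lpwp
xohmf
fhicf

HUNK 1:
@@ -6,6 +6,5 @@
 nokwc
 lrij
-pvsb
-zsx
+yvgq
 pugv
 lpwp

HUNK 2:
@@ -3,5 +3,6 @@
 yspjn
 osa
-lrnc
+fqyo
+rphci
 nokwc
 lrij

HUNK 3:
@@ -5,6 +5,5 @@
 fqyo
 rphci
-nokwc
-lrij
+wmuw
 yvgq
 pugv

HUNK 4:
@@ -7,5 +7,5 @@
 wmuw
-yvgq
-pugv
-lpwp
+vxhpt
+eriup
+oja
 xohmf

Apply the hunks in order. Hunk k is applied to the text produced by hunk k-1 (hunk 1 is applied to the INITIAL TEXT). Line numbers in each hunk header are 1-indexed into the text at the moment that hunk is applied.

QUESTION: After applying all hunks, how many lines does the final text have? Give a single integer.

Hunk 1: at line 6 remove [pvsb,zsx] add [yvgq] -> 12 lines: jcrf xpmav yspjn osa lrnc nokwc lrij yvgq pugv lpwp xohmf fhicf
Hunk 2: at line 3 remove [lrnc] add [fqyo,rphci] -> 13 lines: jcrf xpmav yspjn osa fqyo rphci nokwc lrij yvgq pugv lpwp xohmf fhicf
Hunk 3: at line 5 remove [nokwc,lrij] add [wmuw] -> 12 lines: jcrf xpmav yspjn osa fqyo rphci wmuw yvgq pugv lpwp xohmf fhicf
Hunk 4: at line 7 remove [yvgq,pugv,lpwp] add [vxhpt,eriup,oja] -> 12 lines: jcrf xpmav yspjn osa fqyo rphci wmuw vxhpt eriup oja xohmf fhicf
Final line count: 12

Answer: 12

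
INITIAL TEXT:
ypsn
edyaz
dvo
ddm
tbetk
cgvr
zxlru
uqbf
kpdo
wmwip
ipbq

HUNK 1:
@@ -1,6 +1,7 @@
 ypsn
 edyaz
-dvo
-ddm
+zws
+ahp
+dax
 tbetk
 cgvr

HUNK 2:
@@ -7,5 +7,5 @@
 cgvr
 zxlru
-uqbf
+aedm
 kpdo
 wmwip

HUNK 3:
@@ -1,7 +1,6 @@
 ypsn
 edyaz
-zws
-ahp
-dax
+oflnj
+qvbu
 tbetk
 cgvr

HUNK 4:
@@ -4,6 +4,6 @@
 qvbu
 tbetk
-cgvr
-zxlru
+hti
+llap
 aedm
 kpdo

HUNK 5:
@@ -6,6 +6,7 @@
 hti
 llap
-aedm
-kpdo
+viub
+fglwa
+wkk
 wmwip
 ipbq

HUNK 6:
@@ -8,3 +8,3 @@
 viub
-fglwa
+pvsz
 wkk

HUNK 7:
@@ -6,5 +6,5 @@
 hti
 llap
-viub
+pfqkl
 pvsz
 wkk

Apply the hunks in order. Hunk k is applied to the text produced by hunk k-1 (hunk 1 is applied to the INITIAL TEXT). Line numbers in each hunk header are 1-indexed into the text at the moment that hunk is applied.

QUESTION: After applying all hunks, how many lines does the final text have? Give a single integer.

Answer: 12

Derivation:
Hunk 1: at line 1 remove [dvo,ddm] add [zws,ahp,dax] -> 12 lines: ypsn edyaz zws ahp dax tbetk cgvr zxlru uqbf kpdo wmwip ipbq
Hunk 2: at line 7 remove [uqbf] add [aedm] -> 12 lines: ypsn edyaz zws ahp dax tbetk cgvr zxlru aedm kpdo wmwip ipbq
Hunk 3: at line 1 remove [zws,ahp,dax] add [oflnj,qvbu] -> 11 lines: ypsn edyaz oflnj qvbu tbetk cgvr zxlru aedm kpdo wmwip ipbq
Hunk 4: at line 4 remove [cgvr,zxlru] add [hti,llap] -> 11 lines: ypsn edyaz oflnj qvbu tbetk hti llap aedm kpdo wmwip ipbq
Hunk 5: at line 6 remove [aedm,kpdo] add [viub,fglwa,wkk] -> 12 lines: ypsn edyaz oflnj qvbu tbetk hti llap viub fglwa wkk wmwip ipbq
Hunk 6: at line 8 remove [fglwa] add [pvsz] -> 12 lines: ypsn edyaz oflnj qvbu tbetk hti llap viub pvsz wkk wmwip ipbq
Hunk 7: at line 6 remove [viub] add [pfqkl] -> 12 lines: ypsn edyaz oflnj qvbu tbetk hti llap pfqkl pvsz wkk wmwip ipbq
Final line count: 12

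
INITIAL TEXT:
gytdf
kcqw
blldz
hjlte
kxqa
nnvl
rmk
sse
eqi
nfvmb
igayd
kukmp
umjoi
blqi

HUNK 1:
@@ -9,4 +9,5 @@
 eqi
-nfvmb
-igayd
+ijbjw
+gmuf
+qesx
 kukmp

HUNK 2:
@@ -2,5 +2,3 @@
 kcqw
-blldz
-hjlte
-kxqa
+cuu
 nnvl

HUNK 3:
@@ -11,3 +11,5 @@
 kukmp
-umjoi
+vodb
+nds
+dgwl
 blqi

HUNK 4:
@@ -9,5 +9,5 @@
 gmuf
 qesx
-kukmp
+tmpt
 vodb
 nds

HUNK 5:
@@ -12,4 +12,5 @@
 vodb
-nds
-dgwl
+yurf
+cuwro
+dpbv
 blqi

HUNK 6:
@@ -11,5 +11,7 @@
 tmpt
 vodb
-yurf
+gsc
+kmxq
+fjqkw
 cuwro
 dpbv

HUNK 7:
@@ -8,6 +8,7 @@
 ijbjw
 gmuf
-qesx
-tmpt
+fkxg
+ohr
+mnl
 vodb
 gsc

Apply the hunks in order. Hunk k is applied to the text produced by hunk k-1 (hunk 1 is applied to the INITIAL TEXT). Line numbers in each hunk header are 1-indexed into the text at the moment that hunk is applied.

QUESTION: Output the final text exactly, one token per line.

Hunk 1: at line 9 remove [nfvmb,igayd] add [ijbjw,gmuf,qesx] -> 15 lines: gytdf kcqw blldz hjlte kxqa nnvl rmk sse eqi ijbjw gmuf qesx kukmp umjoi blqi
Hunk 2: at line 2 remove [blldz,hjlte,kxqa] add [cuu] -> 13 lines: gytdf kcqw cuu nnvl rmk sse eqi ijbjw gmuf qesx kukmp umjoi blqi
Hunk 3: at line 11 remove [umjoi] add [vodb,nds,dgwl] -> 15 lines: gytdf kcqw cuu nnvl rmk sse eqi ijbjw gmuf qesx kukmp vodb nds dgwl blqi
Hunk 4: at line 9 remove [kukmp] add [tmpt] -> 15 lines: gytdf kcqw cuu nnvl rmk sse eqi ijbjw gmuf qesx tmpt vodb nds dgwl blqi
Hunk 5: at line 12 remove [nds,dgwl] add [yurf,cuwro,dpbv] -> 16 lines: gytdf kcqw cuu nnvl rmk sse eqi ijbjw gmuf qesx tmpt vodb yurf cuwro dpbv blqi
Hunk 6: at line 11 remove [yurf] add [gsc,kmxq,fjqkw] -> 18 lines: gytdf kcqw cuu nnvl rmk sse eqi ijbjw gmuf qesx tmpt vodb gsc kmxq fjqkw cuwro dpbv blqi
Hunk 7: at line 8 remove [qesx,tmpt] add [fkxg,ohr,mnl] -> 19 lines: gytdf kcqw cuu nnvl rmk sse eqi ijbjw gmuf fkxg ohr mnl vodb gsc kmxq fjqkw cuwro dpbv blqi

Answer: gytdf
kcqw
cuu
nnvl
rmk
sse
eqi
ijbjw
gmuf
fkxg
ohr
mnl
vodb
gsc
kmxq
fjqkw
cuwro
dpbv
blqi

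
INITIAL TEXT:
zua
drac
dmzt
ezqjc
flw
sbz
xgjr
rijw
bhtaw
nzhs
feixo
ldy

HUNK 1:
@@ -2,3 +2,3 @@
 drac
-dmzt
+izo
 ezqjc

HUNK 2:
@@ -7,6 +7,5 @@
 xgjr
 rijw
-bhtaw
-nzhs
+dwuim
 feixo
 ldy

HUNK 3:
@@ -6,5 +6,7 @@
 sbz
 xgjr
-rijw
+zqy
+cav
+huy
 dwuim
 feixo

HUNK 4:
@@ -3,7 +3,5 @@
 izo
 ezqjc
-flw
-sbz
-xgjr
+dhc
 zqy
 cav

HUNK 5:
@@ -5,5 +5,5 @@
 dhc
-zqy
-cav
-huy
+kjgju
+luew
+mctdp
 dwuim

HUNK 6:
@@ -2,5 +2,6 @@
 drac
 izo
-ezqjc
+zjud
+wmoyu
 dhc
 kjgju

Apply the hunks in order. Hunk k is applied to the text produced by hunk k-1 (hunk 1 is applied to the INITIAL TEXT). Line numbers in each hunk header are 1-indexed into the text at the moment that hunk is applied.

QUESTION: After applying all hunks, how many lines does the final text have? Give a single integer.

Hunk 1: at line 2 remove [dmzt] add [izo] -> 12 lines: zua drac izo ezqjc flw sbz xgjr rijw bhtaw nzhs feixo ldy
Hunk 2: at line 7 remove [bhtaw,nzhs] add [dwuim] -> 11 lines: zua drac izo ezqjc flw sbz xgjr rijw dwuim feixo ldy
Hunk 3: at line 6 remove [rijw] add [zqy,cav,huy] -> 13 lines: zua drac izo ezqjc flw sbz xgjr zqy cav huy dwuim feixo ldy
Hunk 4: at line 3 remove [flw,sbz,xgjr] add [dhc] -> 11 lines: zua drac izo ezqjc dhc zqy cav huy dwuim feixo ldy
Hunk 5: at line 5 remove [zqy,cav,huy] add [kjgju,luew,mctdp] -> 11 lines: zua drac izo ezqjc dhc kjgju luew mctdp dwuim feixo ldy
Hunk 6: at line 2 remove [ezqjc] add [zjud,wmoyu] -> 12 lines: zua drac izo zjud wmoyu dhc kjgju luew mctdp dwuim feixo ldy
Final line count: 12

Answer: 12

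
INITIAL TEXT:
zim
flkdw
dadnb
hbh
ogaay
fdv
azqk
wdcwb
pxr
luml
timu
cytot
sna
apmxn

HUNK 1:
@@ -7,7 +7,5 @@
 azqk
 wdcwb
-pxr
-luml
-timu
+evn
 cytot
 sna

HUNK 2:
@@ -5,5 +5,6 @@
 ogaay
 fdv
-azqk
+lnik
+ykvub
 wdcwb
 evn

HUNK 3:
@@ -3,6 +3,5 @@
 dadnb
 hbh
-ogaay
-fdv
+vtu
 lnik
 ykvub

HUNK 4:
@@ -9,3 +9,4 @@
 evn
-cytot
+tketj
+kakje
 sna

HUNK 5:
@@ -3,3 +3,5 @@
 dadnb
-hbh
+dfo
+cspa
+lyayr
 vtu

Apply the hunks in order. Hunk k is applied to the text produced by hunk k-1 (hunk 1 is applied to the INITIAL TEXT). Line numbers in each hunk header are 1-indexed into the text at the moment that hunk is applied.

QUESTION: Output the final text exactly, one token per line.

Answer: zim
flkdw
dadnb
dfo
cspa
lyayr
vtu
lnik
ykvub
wdcwb
evn
tketj
kakje
sna
apmxn

Derivation:
Hunk 1: at line 7 remove [pxr,luml,timu] add [evn] -> 12 lines: zim flkdw dadnb hbh ogaay fdv azqk wdcwb evn cytot sna apmxn
Hunk 2: at line 5 remove [azqk] add [lnik,ykvub] -> 13 lines: zim flkdw dadnb hbh ogaay fdv lnik ykvub wdcwb evn cytot sna apmxn
Hunk 3: at line 3 remove [ogaay,fdv] add [vtu] -> 12 lines: zim flkdw dadnb hbh vtu lnik ykvub wdcwb evn cytot sna apmxn
Hunk 4: at line 9 remove [cytot] add [tketj,kakje] -> 13 lines: zim flkdw dadnb hbh vtu lnik ykvub wdcwb evn tketj kakje sna apmxn
Hunk 5: at line 3 remove [hbh] add [dfo,cspa,lyayr] -> 15 lines: zim flkdw dadnb dfo cspa lyayr vtu lnik ykvub wdcwb evn tketj kakje sna apmxn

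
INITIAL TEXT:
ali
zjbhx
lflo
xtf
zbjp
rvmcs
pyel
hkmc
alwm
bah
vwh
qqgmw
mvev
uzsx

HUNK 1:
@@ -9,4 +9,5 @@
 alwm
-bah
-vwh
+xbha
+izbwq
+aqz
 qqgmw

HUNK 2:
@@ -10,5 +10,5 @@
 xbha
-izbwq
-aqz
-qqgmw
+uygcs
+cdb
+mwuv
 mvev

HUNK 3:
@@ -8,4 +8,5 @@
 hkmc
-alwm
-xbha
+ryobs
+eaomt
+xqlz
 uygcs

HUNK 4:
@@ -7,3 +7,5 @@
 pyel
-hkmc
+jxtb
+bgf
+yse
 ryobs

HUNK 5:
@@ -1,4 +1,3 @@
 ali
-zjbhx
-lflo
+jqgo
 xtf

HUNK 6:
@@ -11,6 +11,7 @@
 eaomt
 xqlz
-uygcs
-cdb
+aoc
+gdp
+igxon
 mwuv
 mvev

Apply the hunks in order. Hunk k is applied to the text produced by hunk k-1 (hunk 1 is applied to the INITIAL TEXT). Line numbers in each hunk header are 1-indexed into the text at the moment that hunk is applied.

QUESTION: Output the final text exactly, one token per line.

Answer: ali
jqgo
xtf
zbjp
rvmcs
pyel
jxtb
bgf
yse
ryobs
eaomt
xqlz
aoc
gdp
igxon
mwuv
mvev
uzsx

Derivation:
Hunk 1: at line 9 remove [bah,vwh] add [xbha,izbwq,aqz] -> 15 lines: ali zjbhx lflo xtf zbjp rvmcs pyel hkmc alwm xbha izbwq aqz qqgmw mvev uzsx
Hunk 2: at line 10 remove [izbwq,aqz,qqgmw] add [uygcs,cdb,mwuv] -> 15 lines: ali zjbhx lflo xtf zbjp rvmcs pyel hkmc alwm xbha uygcs cdb mwuv mvev uzsx
Hunk 3: at line 8 remove [alwm,xbha] add [ryobs,eaomt,xqlz] -> 16 lines: ali zjbhx lflo xtf zbjp rvmcs pyel hkmc ryobs eaomt xqlz uygcs cdb mwuv mvev uzsx
Hunk 4: at line 7 remove [hkmc] add [jxtb,bgf,yse] -> 18 lines: ali zjbhx lflo xtf zbjp rvmcs pyel jxtb bgf yse ryobs eaomt xqlz uygcs cdb mwuv mvev uzsx
Hunk 5: at line 1 remove [zjbhx,lflo] add [jqgo] -> 17 lines: ali jqgo xtf zbjp rvmcs pyel jxtb bgf yse ryobs eaomt xqlz uygcs cdb mwuv mvev uzsx
Hunk 6: at line 11 remove [uygcs,cdb] add [aoc,gdp,igxon] -> 18 lines: ali jqgo xtf zbjp rvmcs pyel jxtb bgf yse ryobs eaomt xqlz aoc gdp igxon mwuv mvev uzsx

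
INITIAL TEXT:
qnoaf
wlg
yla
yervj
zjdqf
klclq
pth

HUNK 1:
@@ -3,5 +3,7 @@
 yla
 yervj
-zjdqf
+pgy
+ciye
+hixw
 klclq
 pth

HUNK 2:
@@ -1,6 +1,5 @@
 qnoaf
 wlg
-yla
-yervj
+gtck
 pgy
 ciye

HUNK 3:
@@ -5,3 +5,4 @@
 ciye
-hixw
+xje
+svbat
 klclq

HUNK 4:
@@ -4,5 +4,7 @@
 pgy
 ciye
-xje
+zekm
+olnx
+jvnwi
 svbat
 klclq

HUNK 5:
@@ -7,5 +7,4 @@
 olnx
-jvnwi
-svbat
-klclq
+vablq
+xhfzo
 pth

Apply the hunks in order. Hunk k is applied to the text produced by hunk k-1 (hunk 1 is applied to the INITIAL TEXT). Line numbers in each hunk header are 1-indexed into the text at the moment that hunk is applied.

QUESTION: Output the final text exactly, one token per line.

Answer: qnoaf
wlg
gtck
pgy
ciye
zekm
olnx
vablq
xhfzo
pth

Derivation:
Hunk 1: at line 3 remove [zjdqf] add [pgy,ciye,hixw] -> 9 lines: qnoaf wlg yla yervj pgy ciye hixw klclq pth
Hunk 2: at line 1 remove [yla,yervj] add [gtck] -> 8 lines: qnoaf wlg gtck pgy ciye hixw klclq pth
Hunk 3: at line 5 remove [hixw] add [xje,svbat] -> 9 lines: qnoaf wlg gtck pgy ciye xje svbat klclq pth
Hunk 4: at line 4 remove [xje] add [zekm,olnx,jvnwi] -> 11 lines: qnoaf wlg gtck pgy ciye zekm olnx jvnwi svbat klclq pth
Hunk 5: at line 7 remove [jvnwi,svbat,klclq] add [vablq,xhfzo] -> 10 lines: qnoaf wlg gtck pgy ciye zekm olnx vablq xhfzo pth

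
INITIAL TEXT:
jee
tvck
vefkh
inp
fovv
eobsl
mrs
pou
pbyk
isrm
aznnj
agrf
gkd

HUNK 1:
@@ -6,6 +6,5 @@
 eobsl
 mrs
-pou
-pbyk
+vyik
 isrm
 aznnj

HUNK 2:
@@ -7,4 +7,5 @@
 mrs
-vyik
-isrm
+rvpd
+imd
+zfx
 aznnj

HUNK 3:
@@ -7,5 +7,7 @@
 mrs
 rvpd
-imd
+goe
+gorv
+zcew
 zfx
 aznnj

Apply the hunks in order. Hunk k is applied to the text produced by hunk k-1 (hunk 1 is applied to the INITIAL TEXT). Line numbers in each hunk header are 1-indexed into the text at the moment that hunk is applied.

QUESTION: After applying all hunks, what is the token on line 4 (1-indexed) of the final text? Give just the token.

Hunk 1: at line 6 remove [pou,pbyk] add [vyik] -> 12 lines: jee tvck vefkh inp fovv eobsl mrs vyik isrm aznnj agrf gkd
Hunk 2: at line 7 remove [vyik,isrm] add [rvpd,imd,zfx] -> 13 lines: jee tvck vefkh inp fovv eobsl mrs rvpd imd zfx aznnj agrf gkd
Hunk 3: at line 7 remove [imd] add [goe,gorv,zcew] -> 15 lines: jee tvck vefkh inp fovv eobsl mrs rvpd goe gorv zcew zfx aznnj agrf gkd
Final line 4: inp

Answer: inp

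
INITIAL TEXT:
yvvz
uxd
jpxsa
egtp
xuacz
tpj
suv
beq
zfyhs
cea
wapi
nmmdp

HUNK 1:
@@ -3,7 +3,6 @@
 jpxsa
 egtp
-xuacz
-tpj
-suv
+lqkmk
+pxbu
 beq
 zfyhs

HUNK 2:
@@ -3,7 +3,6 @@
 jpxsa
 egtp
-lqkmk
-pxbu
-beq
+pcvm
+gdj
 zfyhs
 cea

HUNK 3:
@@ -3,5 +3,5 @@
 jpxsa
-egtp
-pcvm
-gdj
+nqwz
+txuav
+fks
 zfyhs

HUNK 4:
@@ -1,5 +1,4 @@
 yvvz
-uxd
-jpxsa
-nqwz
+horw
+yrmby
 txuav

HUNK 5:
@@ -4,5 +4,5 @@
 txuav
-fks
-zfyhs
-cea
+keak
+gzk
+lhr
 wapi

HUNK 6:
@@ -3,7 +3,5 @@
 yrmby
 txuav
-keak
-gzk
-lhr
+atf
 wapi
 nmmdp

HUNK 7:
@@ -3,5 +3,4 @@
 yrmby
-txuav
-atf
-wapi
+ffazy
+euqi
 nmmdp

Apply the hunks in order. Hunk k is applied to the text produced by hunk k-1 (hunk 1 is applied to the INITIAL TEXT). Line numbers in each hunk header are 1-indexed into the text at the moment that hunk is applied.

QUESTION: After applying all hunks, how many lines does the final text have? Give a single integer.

Answer: 6

Derivation:
Hunk 1: at line 3 remove [xuacz,tpj,suv] add [lqkmk,pxbu] -> 11 lines: yvvz uxd jpxsa egtp lqkmk pxbu beq zfyhs cea wapi nmmdp
Hunk 2: at line 3 remove [lqkmk,pxbu,beq] add [pcvm,gdj] -> 10 lines: yvvz uxd jpxsa egtp pcvm gdj zfyhs cea wapi nmmdp
Hunk 3: at line 3 remove [egtp,pcvm,gdj] add [nqwz,txuav,fks] -> 10 lines: yvvz uxd jpxsa nqwz txuav fks zfyhs cea wapi nmmdp
Hunk 4: at line 1 remove [uxd,jpxsa,nqwz] add [horw,yrmby] -> 9 lines: yvvz horw yrmby txuav fks zfyhs cea wapi nmmdp
Hunk 5: at line 4 remove [fks,zfyhs,cea] add [keak,gzk,lhr] -> 9 lines: yvvz horw yrmby txuav keak gzk lhr wapi nmmdp
Hunk 6: at line 3 remove [keak,gzk,lhr] add [atf] -> 7 lines: yvvz horw yrmby txuav atf wapi nmmdp
Hunk 7: at line 3 remove [txuav,atf,wapi] add [ffazy,euqi] -> 6 lines: yvvz horw yrmby ffazy euqi nmmdp
Final line count: 6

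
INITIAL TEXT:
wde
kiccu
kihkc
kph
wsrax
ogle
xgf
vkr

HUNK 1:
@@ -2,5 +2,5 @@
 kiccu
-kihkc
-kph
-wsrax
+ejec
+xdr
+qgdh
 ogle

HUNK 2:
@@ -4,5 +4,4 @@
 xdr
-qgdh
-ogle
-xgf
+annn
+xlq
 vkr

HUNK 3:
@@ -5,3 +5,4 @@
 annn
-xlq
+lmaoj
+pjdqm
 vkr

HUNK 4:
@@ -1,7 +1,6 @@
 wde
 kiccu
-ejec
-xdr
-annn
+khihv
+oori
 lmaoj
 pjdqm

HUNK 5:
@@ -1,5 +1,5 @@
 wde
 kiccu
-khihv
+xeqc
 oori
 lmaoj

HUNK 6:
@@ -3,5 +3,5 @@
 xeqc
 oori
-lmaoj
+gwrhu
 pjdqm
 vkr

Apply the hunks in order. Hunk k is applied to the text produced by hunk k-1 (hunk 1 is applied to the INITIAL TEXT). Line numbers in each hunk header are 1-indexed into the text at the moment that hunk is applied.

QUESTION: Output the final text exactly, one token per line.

Hunk 1: at line 2 remove [kihkc,kph,wsrax] add [ejec,xdr,qgdh] -> 8 lines: wde kiccu ejec xdr qgdh ogle xgf vkr
Hunk 2: at line 4 remove [qgdh,ogle,xgf] add [annn,xlq] -> 7 lines: wde kiccu ejec xdr annn xlq vkr
Hunk 3: at line 5 remove [xlq] add [lmaoj,pjdqm] -> 8 lines: wde kiccu ejec xdr annn lmaoj pjdqm vkr
Hunk 4: at line 1 remove [ejec,xdr,annn] add [khihv,oori] -> 7 lines: wde kiccu khihv oori lmaoj pjdqm vkr
Hunk 5: at line 1 remove [khihv] add [xeqc] -> 7 lines: wde kiccu xeqc oori lmaoj pjdqm vkr
Hunk 6: at line 3 remove [lmaoj] add [gwrhu] -> 7 lines: wde kiccu xeqc oori gwrhu pjdqm vkr

Answer: wde
kiccu
xeqc
oori
gwrhu
pjdqm
vkr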